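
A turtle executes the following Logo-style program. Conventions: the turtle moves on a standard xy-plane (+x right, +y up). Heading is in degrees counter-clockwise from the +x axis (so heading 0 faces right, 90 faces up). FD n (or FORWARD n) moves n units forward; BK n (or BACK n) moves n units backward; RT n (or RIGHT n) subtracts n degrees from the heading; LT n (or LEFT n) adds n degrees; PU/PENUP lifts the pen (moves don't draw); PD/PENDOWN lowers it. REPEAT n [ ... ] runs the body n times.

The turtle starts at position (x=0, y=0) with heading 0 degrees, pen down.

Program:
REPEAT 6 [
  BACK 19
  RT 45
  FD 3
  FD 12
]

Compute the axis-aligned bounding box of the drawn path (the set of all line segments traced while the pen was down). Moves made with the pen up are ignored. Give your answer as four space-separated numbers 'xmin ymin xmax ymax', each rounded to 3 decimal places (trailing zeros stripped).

Answer: -34 -12.172 0 21.828

Derivation:
Executing turtle program step by step:
Start: pos=(0,0), heading=0, pen down
REPEAT 6 [
  -- iteration 1/6 --
  BK 19: (0,0) -> (-19,0) [heading=0, draw]
  RT 45: heading 0 -> 315
  FD 3: (-19,0) -> (-16.879,-2.121) [heading=315, draw]
  FD 12: (-16.879,-2.121) -> (-8.393,-10.607) [heading=315, draw]
  -- iteration 2/6 --
  BK 19: (-8.393,-10.607) -> (-21.828,2.828) [heading=315, draw]
  RT 45: heading 315 -> 270
  FD 3: (-21.828,2.828) -> (-21.828,-0.172) [heading=270, draw]
  FD 12: (-21.828,-0.172) -> (-21.828,-12.172) [heading=270, draw]
  -- iteration 3/6 --
  BK 19: (-21.828,-12.172) -> (-21.828,6.828) [heading=270, draw]
  RT 45: heading 270 -> 225
  FD 3: (-21.828,6.828) -> (-23.95,4.707) [heading=225, draw]
  FD 12: (-23.95,4.707) -> (-32.435,-3.778) [heading=225, draw]
  -- iteration 4/6 --
  BK 19: (-32.435,-3.778) -> (-19,9.657) [heading=225, draw]
  RT 45: heading 225 -> 180
  FD 3: (-19,9.657) -> (-22,9.657) [heading=180, draw]
  FD 12: (-22,9.657) -> (-34,9.657) [heading=180, draw]
  -- iteration 5/6 --
  BK 19: (-34,9.657) -> (-15,9.657) [heading=180, draw]
  RT 45: heading 180 -> 135
  FD 3: (-15,9.657) -> (-17.121,11.778) [heading=135, draw]
  FD 12: (-17.121,11.778) -> (-25.607,20.263) [heading=135, draw]
  -- iteration 6/6 --
  BK 19: (-25.607,20.263) -> (-12.172,6.828) [heading=135, draw]
  RT 45: heading 135 -> 90
  FD 3: (-12.172,6.828) -> (-12.172,9.828) [heading=90, draw]
  FD 12: (-12.172,9.828) -> (-12.172,21.828) [heading=90, draw]
]
Final: pos=(-12.172,21.828), heading=90, 18 segment(s) drawn

Segment endpoints: x in {-34, -32.435, -25.607, -23.95, -22, -21.828, -19, -19, -17.121, -16.879, -15, -12.172, -12.172, -8.393, 0}, y in {-12.172, -10.607, -3.778, -2.121, -0.172, 0, 2.828, 4.707, 6.828, 6.828, 9.657, 9.657, 9.828, 11.778, 20.263, 21.828}
xmin=-34, ymin=-12.172, xmax=0, ymax=21.828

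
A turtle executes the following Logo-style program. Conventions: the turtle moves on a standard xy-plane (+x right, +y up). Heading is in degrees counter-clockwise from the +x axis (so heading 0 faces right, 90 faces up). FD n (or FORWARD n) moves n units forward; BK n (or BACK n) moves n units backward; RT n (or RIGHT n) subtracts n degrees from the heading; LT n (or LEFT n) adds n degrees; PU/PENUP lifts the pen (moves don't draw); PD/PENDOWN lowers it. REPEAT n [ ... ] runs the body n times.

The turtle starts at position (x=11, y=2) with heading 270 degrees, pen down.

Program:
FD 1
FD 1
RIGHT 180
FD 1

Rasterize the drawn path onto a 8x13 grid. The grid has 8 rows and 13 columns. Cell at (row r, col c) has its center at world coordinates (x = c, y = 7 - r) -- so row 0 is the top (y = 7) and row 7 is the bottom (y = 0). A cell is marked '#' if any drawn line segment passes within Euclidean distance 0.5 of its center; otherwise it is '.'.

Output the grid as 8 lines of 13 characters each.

Answer: .............
.............
.............
.............
.............
...........#.
...........#.
...........#.

Derivation:
Segment 0: (11,2) -> (11,1)
Segment 1: (11,1) -> (11,0)
Segment 2: (11,0) -> (11,1)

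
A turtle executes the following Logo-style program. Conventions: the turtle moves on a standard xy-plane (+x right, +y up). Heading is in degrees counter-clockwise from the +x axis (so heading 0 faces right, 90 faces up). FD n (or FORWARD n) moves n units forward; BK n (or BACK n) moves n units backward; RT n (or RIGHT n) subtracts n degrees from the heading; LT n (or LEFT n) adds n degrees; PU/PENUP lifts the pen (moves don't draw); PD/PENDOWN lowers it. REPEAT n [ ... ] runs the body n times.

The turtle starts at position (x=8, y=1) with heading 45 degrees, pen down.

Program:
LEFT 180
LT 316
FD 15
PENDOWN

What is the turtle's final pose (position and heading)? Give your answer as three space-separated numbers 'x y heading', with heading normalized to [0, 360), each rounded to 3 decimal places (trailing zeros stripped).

Answer: -6.998 0.738 181

Derivation:
Executing turtle program step by step:
Start: pos=(8,1), heading=45, pen down
LT 180: heading 45 -> 225
LT 316: heading 225 -> 181
FD 15: (8,1) -> (-6.998,0.738) [heading=181, draw]
PD: pen down
Final: pos=(-6.998,0.738), heading=181, 1 segment(s) drawn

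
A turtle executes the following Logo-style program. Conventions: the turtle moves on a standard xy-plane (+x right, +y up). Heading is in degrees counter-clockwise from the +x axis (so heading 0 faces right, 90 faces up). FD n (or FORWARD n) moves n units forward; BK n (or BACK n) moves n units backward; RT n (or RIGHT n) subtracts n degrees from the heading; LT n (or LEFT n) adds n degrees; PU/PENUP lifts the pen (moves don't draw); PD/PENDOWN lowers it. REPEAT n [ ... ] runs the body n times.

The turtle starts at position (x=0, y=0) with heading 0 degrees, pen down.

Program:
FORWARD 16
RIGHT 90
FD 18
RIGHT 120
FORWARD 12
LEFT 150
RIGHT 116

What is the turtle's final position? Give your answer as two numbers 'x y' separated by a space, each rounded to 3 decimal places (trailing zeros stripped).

Executing turtle program step by step:
Start: pos=(0,0), heading=0, pen down
FD 16: (0,0) -> (16,0) [heading=0, draw]
RT 90: heading 0 -> 270
FD 18: (16,0) -> (16,-18) [heading=270, draw]
RT 120: heading 270 -> 150
FD 12: (16,-18) -> (5.608,-12) [heading=150, draw]
LT 150: heading 150 -> 300
RT 116: heading 300 -> 184
Final: pos=(5.608,-12), heading=184, 3 segment(s) drawn

Answer: 5.608 -12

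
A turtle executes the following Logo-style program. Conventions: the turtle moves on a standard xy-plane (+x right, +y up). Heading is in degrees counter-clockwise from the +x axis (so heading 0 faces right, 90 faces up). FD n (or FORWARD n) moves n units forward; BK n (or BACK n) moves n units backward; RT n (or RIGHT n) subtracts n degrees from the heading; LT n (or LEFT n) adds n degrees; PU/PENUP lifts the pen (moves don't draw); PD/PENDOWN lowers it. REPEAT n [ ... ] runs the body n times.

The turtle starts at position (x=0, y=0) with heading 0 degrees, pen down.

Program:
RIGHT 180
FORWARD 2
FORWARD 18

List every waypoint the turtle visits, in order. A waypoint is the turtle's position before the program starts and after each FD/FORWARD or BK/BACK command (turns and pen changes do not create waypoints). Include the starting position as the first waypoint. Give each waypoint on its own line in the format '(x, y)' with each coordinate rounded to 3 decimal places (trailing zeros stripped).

Answer: (0, 0)
(-2, 0)
(-20, 0)

Derivation:
Executing turtle program step by step:
Start: pos=(0,0), heading=0, pen down
RT 180: heading 0 -> 180
FD 2: (0,0) -> (-2,0) [heading=180, draw]
FD 18: (-2,0) -> (-20,0) [heading=180, draw]
Final: pos=(-20,0), heading=180, 2 segment(s) drawn
Waypoints (3 total):
(0, 0)
(-2, 0)
(-20, 0)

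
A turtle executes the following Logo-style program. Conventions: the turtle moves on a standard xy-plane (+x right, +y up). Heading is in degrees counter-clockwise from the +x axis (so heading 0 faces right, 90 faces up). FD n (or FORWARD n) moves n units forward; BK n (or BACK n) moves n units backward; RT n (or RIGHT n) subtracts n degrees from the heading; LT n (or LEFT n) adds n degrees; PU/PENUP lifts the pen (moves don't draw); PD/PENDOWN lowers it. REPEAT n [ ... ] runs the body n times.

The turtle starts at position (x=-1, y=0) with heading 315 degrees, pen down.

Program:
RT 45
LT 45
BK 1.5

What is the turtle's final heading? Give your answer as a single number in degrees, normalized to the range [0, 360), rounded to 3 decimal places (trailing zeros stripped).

Answer: 315

Derivation:
Executing turtle program step by step:
Start: pos=(-1,0), heading=315, pen down
RT 45: heading 315 -> 270
LT 45: heading 270 -> 315
BK 1.5: (-1,0) -> (-2.061,1.061) [heading=315, draw]
Final: pos=(-2.061,1.061), heading=315, 1 segment(s) drawn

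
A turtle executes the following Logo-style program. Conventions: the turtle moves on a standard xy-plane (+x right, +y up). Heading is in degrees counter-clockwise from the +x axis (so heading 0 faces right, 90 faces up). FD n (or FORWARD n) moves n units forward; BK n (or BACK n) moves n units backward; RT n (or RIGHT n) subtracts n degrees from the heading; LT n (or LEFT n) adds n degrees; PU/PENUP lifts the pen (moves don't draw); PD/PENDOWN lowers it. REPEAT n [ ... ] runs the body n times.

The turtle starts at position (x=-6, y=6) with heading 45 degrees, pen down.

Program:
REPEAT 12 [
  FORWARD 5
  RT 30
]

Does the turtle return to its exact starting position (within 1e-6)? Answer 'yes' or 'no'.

Executing turtle program step by step:
Start: pos=(-6,6), heading=45, pen down
REPEAT 12 [
  -- iteration 1/12 --
  FD 5: (-6,6) -> (-2.464,9.536) [heading=45, draw]
  RT 30: heading 45 -> 15
  -- iteration 2/12 --
  FD 5: (-2.464,9.536) -> (2.365,10.83) [heading=15, draw]
  RT 30: heading 15 -> 345
  -- iteration 3/12 --
  FD 5: (2.365,10.83) -> (7.195,9.536) [heading=345, draw]
  RT 30: heading 345 -> 315
  -- iteration 4/12 --
  FD 5: (7.195,9.536) -> (10.73,6) [heading=315, draw]
  RT 30: heading 315 -> 285
  -- iteration 5/12 --
  FD 5: (10.73,6) -> (12.024,1.17) [heading=285, draw]
  RT 30: heading 285 -> 255
  -- iteration 6/12 --
  FD 5: (12.024,1.17) -> (10.73,-3.659) [heading=255, draw]
  RT 30: heading 255 -> 225
  -- iteration 7/12 --
  FD 5: (10.73,-3.659) -> (7.195,-7.195) [heading=225, draw]
  RT 30: heading 225 -> 195
  -- iteration 8/12 --
  FD 5: (7.195,-7.195) -> (2.365,-8.489) [heading=195, draw]
  RT 30: heading 195 -> 165
  -- iteration 9/12 --
  FD 5: (2.365,-8.489) -> (-2.464,-7.195) [heading=165, draw]
  RT 30: heading 165 -> 135
  -- iteration 10/12 --
  FD 5: (-2.464,-7.195) -> (-6,-3.659) [heading=135, draw]
  RT 30: heading 135 -> 105
  -- iteration 11/12 --
  FD 5: (-6,-3.659) -> (-7.294,1.17) [heading=105, draw]
  RT 30: heading 105 -> 75
  -- iteration 12/12 --
  FD 5: (-7.294,1.17) -> (-6,6) [heading=75, draw]
  RT 30: heading 75 -> 45
]
Final: pos=(-6,6), heading=45, 12 segment(s) drawn

Start position: (-6, 6)
Final position: (-6, 6)
Distance = 0; < 1e-6 -> CLOSED

Answer: yes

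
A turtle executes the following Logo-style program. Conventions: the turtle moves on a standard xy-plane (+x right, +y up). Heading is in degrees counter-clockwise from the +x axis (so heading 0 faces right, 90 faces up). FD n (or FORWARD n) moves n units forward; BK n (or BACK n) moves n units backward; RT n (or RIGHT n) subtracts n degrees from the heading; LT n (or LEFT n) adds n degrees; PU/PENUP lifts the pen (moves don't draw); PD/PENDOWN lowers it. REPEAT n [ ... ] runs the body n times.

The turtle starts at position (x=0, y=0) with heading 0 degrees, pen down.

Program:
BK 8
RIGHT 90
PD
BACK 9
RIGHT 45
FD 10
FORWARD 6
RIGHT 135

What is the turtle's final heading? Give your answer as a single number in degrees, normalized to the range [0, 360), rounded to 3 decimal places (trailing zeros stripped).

Answer: 90

Derivation:
Executing turtle program step by step:
Start: pos=(0,0), heading=0, pen down
BK 8: (0,0) -> (-8,0) [heading=0, draw]
RT 90: heading 0 -> 270
PD: pen down
BK 9: (-8,0) -> (-8,9) [heading=270, draw]
RT 45: heading 270 -> 225
FD 10: (-8,9) -> (-15.071,1.929) [heading=225, draw]
FD 6: (-15.071,1.929) -> (-19.314,-2.314) [heading=225, draw]
RT 135: heading 225 -> 90
Final: pos=(-19.314,-2.314), heading=90, 4 segment(s) drawn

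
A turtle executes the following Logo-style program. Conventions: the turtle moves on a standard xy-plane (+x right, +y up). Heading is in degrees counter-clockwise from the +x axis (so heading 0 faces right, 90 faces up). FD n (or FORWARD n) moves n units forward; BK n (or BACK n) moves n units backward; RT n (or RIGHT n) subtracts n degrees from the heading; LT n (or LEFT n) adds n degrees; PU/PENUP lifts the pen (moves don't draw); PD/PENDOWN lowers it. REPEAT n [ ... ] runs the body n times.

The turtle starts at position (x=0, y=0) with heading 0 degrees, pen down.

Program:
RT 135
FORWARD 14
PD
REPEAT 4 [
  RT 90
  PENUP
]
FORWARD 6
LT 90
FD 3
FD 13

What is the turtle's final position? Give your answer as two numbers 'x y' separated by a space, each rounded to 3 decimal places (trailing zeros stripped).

Executing turtle program step by step:
Start: pos=(0,0), heading=0, pen down
RT 135: heading 0 -> 225
FD 14: (0,0) -> (-9.899,-9.899) [heading=225, draw]
PD: pen down
REPEAT 4 [
  -- iteration 1/4 --
  RT 90: heading 225 -> 135
  PU: pen up
  -- iteration 2/4 --
  RT 90: heading 135 -> 45
  PU: pen up
  -- iteration 3/4 --
  RT 90: heading 45 -> 315
  PU: pen up
  -- iteration 4/4 --
  RT 90: heading 315 -> 225
  PU: pen up
]
FD 6: (-9.899,-9.899) -> (-14.142,-14.142) [heading=225, move]
LT 90: heading 225 -> 315
FD 3: (-14.142,-14.142) -> (-12.021,-16.263) [heading=315, move]
FD 13: (-12.021,-16.263) -> (-2.828,-25.456) [heading=315, move]
Final: pos=(-2.828,-25.456), heading=315, 1 segment(s) drawn

Answer: -2.828 -25.456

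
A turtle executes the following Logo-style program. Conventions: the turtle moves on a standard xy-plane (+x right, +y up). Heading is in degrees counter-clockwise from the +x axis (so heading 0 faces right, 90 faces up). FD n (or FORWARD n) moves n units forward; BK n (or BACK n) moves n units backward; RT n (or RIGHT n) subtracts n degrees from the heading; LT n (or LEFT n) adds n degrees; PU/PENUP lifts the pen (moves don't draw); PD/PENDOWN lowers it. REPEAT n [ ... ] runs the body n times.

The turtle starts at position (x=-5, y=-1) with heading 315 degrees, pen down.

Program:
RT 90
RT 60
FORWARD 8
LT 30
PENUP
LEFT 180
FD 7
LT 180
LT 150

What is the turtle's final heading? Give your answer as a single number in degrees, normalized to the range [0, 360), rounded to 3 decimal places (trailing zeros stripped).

Executing turtle program step by step:
Start: pos=(-5,-1), heading=315, pen down
RT 90: heading 315 -> 225
RT 60: heading 225 -> 165
FD 8: (-5,-1) -> (-12.727,1.071) [heading=165, draw]
LT 30: heading 165 -> 195
PU: pen up
LT 180: heading 195 -> 15
FD 7: (-12.727,1.071) -> (-5.966,2.882) [heading=15, move]
LT 180: heading 15 -> 195
LT 150: heading 195 -> 345
Final: pos=(-5.966,2.882), heading=345, 1 segment(s) drawn

Answer: 345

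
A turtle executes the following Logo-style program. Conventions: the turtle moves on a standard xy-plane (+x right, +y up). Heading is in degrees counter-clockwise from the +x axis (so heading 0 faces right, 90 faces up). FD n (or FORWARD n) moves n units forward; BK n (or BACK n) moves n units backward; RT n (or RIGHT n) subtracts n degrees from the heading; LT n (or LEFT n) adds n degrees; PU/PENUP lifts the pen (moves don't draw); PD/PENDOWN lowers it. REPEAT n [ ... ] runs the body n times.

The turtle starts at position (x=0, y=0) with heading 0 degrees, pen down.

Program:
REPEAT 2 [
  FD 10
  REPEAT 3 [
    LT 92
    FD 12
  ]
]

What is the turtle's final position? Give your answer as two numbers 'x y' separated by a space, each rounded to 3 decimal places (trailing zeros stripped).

Executing turtle program step by step:
Start: pos=(0,0), heading=0, pen down
REPEAT 2 [
  -- iteration 1/2 --
  FD 10: (0,0) -> (10,0) [heading=0, draw]
  REPEAT 3 [
    -- iteration 1/3 --
    LT 92: heading 0 -> 92
    FD 12: (10,0) -> (9.581,11.993) [heading=92, draw]
    -- iteration 2/3 --
    LT 92: heading 92 -> 184
    FD 12: (9.581,11.993) -> (-2.39,11.156) [heading=184, draw]
    -- iteration 3/3 --
    LT 92: heading 184 -> 276
    FD 12: (-2.39,11.156) -> (-1.135,-0.779) [heading=276, draw]
  ]
  -- iteration 2/2 --
  FD 10: (-1.135,-0.779) -> (-0.09,-10.724) [heading=276, draw]
  REPEAT 3 [
    -- iteration 1/3 --
    LT 92: heading 276 -> 8
    FD 12: (-0.09,-10.724) -> (11.793,-9.054) [heading=8, draw]
    -- iteration 2/3 --
    LT 92: heading 8 -> 100
    FD 12: (11.793,-9.054) -> (9.71,2.764) [heading=100, draw]
    -- iteration 3/3 --
    LT 92: heading 100 -> 192
    FD 12: (9.71,2.764) -> (-2.028,0.269) [heading=192, draw]
  ]
]
Final: pos=(-2.028,0.269), heading=192, 8 segment(s) drawn

Answer: -2.028 0.269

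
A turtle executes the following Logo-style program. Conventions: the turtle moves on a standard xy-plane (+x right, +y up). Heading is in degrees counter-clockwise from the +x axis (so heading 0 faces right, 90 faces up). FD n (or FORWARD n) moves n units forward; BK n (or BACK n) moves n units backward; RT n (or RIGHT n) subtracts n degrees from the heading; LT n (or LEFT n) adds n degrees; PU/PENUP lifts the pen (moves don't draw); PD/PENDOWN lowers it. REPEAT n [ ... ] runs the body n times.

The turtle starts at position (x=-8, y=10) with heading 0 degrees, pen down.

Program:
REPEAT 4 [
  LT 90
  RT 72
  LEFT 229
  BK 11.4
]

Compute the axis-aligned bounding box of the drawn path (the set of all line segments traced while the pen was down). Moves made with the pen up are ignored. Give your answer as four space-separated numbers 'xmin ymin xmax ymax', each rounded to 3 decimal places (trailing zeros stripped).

Executing turtle program step by step:
Start: pos=(-8,10), heading=0, pen down
REPEAT 4 [
  -- iteration 1/4 --
  LT 90: heading 0 -> 90
  RT 72: heading 90 -> 18
  LT 229: heading 18 -> 247
  BK 11.4: (-8,10) -> (-3.546,20.494) [heading=247, draw]
  -- iteration 2/4 --
  LT 90: heading 247 -> 337
  RT 72: heading 337 -> 265
  LT 229: heading 265 -> 134
  BK 11.4: (-3.546,20.494) -> (4.373,12.293) [heading=134, draw]
  -- iteration 3/4 --
  LT 90: heading 134 -> 224
  RT 72: heading 224 -> 152
  LT 229: heading 152 -> 21
  BK 11.4: (4.373,12.293) -> (-6.269,8.208) [heading=21, draw]
  -- iteration 4/4 --
  LT 90: heading 21 -> 111
  RT 72: heading 111 -> 39
  LT 229: heading 39 -> 268
  BK 11.4: (-6.269,8.208) -> (-5.872,19.601) [heading=268, draw]
]
Final: pos=(-5.872,19.601), heading=268, 4 segment(s) drawn

Segment endpoints: x in {-8, -6.269, -5.872, -3.546, 4.373}, y in {8.208, 10, 12.293, 19.601, 20.494}
xmin=-8, ymin=8.208, xmax=4.373, ymax=20.494

Answer: -8 8.208 4.373 20.494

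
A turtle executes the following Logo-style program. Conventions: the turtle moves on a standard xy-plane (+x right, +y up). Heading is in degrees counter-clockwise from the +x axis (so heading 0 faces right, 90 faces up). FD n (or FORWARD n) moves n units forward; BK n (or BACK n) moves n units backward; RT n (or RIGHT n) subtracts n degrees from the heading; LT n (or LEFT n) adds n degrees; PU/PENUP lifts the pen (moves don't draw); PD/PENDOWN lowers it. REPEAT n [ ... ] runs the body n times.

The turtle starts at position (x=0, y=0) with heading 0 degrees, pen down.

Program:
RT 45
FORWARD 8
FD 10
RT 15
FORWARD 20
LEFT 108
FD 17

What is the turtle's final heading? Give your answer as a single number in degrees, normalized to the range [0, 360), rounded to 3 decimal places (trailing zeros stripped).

Answer: 48

Derivation:
Executing turtle program step by step:
Start: pos=(0,0), heading=0, pen down
RT 45: heading 0 -> 315
FD 8: (0,0) -> (5.657,-5.657) [heading=315, draw]
FD 10: (5.657,-5.657) -> (12.728,-12.728) [heading=315, draw]
RT 15: heading 315 -> 300
FD 20: (12.728,-12.728) -> (22.728,-30.048) [heading=300, draw]
LT 108: heading 300 -> 48
FD 17: (22.728,-30.048) -> (34.103,-17.415) [heading=48, draw]
Final: pos=(34.103,-17.415), heading=48, 4 segment(s) drawn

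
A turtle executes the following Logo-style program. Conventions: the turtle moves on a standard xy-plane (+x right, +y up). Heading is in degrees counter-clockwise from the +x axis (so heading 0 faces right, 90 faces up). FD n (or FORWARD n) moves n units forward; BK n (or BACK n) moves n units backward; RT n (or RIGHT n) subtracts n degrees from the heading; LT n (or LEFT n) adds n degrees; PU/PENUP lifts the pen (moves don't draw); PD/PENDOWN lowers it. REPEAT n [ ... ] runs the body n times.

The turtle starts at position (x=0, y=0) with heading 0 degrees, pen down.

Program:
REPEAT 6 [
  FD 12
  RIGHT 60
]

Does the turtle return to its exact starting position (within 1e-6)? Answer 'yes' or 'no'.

Answer: yes

Derivation:
Executing turtle program step by step:
Start: pos=(0,0), heading=0, pen down
REPEAT 6 [
  -- iteration 1/6 --
  FD 12: (0,0) -> (12,0) [heading=0, draw]
  RT 60: heading 0 -> 300
  -- iteration 2/6 --
  FD 12: (12,0) -> (18,-10.392) [heading=300, draw]
  RT 60: heading 300 -> 240
  -- iteration 3/6 --
  FD 12: (18,-10.392) -> (12,-20.785) [heading=240, draw]
  RT 60: heading 240 -> 180
  -- iteration 4/6 --
  FD 12: (12,-20.785) -> (0,-20.785) [heading=180, draw]
  RT 60: heading 180 -> 120
  -- iteration 5/6 --
  FD 12: (0,-20.785) -> (-6,-10.392) [heading=120, draw]
  RT 60: heading 120 -> 60
  -- iteration 6/6 --
  FD 12: (-6,-10.392) -> (0,0) [heading=60, draw]
  RT 60: heading 60 -> 0
]
Final: pos=(0,0), heading=0, 6 segment(s) drawn

Start position: (0, 0)
Final position: (0, 0)
Distance = 0; < 1e-6 -> CLOSED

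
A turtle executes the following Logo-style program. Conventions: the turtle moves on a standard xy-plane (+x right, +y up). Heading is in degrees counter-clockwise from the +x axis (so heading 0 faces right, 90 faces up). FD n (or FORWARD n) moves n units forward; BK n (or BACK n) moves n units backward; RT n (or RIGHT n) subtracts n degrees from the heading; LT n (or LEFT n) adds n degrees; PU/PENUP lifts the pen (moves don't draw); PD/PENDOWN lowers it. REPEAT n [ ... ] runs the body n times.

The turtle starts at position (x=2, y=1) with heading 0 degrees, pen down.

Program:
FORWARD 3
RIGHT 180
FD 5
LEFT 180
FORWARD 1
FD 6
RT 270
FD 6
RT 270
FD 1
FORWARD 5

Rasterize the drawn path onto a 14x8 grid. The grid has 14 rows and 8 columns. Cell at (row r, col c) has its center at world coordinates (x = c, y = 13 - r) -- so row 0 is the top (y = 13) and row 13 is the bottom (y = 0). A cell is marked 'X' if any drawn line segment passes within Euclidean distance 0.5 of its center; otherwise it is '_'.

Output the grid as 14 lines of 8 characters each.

Segment 0: (2,1) -> (5,1)
Segment 1: (5,1) -> (0,1)
Segment 2: (0,1) -> (1,1)
Segment 3: (1,1) -> (7,1)
Segment 4: (7,1) -> (7,7)
Segment 5: (7,7) -> (6,7)
Segment 6: (6,7) -> (1,7)

Answer: ________
________
________
________
________
________
_XXXXXXX
_______X
_______X
_______X
_______X
_______X
XXXXXXXX
________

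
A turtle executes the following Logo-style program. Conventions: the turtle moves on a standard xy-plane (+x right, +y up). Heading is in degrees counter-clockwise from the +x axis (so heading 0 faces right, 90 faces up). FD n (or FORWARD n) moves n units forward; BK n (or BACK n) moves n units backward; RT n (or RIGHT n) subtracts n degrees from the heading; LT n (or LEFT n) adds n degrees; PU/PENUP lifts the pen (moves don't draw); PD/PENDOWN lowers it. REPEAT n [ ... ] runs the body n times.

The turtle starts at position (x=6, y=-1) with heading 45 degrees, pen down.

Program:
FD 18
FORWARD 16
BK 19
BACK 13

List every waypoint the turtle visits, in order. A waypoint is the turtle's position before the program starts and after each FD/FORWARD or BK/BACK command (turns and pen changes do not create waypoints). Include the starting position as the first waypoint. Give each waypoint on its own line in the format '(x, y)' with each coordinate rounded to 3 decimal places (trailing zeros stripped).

Executing turtle program step by step:
Start: pos=(6,-1), heading=45, pen down
FD 18: (6,-1) -> (18.728,11.728) [heading=45, draw]
FD 16: (18.728,11.728) -> (30.042,23.042) [heading=45, draw]
BK 19: (30.042,23.042) -> (16.607,9.607) [heading=45, draw]
BK 13: (16.607,9.607) -> (7.414,0.414) [heading=45, draw]
Final: pos=(7.414,0.414), heading=45, 4 segment(s) drawn
Waypoints (5 total):
(6, -1)
(18.728, 11.728)
(30.042, 23.042)
(16.607, 9.607)
(7.414, 0.414)

Answer: (6, -1)
(18.728, 11.728)
(30.042, 23.042)
(16.607, 9.607)
(7.414, 0.414)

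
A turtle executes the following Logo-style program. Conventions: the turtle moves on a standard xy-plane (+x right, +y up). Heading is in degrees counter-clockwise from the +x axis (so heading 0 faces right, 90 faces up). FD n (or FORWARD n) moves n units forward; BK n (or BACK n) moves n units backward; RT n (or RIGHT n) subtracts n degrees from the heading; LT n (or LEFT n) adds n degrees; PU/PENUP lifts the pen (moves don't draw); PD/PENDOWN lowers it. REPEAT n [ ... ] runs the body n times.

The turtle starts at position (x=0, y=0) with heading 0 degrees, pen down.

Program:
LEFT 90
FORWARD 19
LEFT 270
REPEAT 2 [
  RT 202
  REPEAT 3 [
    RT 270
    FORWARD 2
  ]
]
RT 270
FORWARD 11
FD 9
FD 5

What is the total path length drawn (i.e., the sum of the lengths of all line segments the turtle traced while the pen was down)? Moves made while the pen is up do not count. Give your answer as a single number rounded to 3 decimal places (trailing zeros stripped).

Answer: 56

Derivation:
Executing turtle program step by step:
Start: pos=(0,0), heading=0, pen down
LT 90: heading 0 -> 90
FD 19: (0,0) -> (0,19) [heading=90, draw]
LT 270: heading 90 -> 0
REPEAT 2 [
  -- iteration 1/2 --
  RT 202: heading 0 -> 158
  REPEAT 3 [
    -- iteration 1/3 --
    RT 270: heading 158 -> 248
    FD 2: (0,19) -> (-0.749,17.146) [heading=248, draw]
    -- iteration 2/3 --
    RT 270: heading 248 -> 338
    FD 2: (-0.749,17.146) -> (1.105,16.396) [heading=338, draw]
    -- iteration 3/3 --
    RT 270: heading 338 -> 68
    FD 2: (1.105,16.396) -> (1.854,18.251) [heading=68, draw]
  ]
  -- iteration 2/2 --
  RT 202: heading 68 -> 226
  REPEAT 3 [
    -- iteration 1/3 --
    RT 270: heading 226 -> 316
    FD 2: (1.854,18.251) -> (3.293,16.861) [heading=316, draw]
    -- iteration 2/3 --
    RT 270: heading 316 -> 46
    FD 2: (3.293,16.861) -> (4.682,18.3) [heading=46, draw]
    -- iteration 3/3 --
    RT 270: heading 46 -> 136
    FD 2: (4.682,18.3) -> (3.244,19.689) [heading=136, draw]
  ]
]
RT 270: heading 136 -> 226
FD 11: (3.244,19.689) -> (-4.398,11.777) [heading=226, draw]
FD 9: (-4.398,11.777) -> (-10.649,5.303) [heading=226, draw]
FD 5: (-10.649,5.303) -> (-14.123,1.706) [heading=226, draw]
Final: pos=(-14.123,1.706), heading=226, 10 segment(s) drawn

Segment lengths:
  seg 1: (0,0) -> (0,19), length = 19
  seg 2: (0,19) -> (-0.749,17.146), length = 2
  seg 3: (-0.749,17.146) -> (1.105,16.396), length = 2
  seg 4: (1.105,16.396) -> (1.854,18.251), length = 2
  seg 5: (1.854,18.251) -> (3.293,16.861), length = 2
  seg 6: (3.293,16.861) -> (4.682,18.3), length = 2
  seg 7: (4.682,18.3) -> (3.244,19.689), length = 2
  seg 8: (3.244,19.689) -> (-4.398,11.777), length = 11
  seg 9: (-4.398,11.777) -> (-10.649,5.303), length = 9
  seg 10: (-10.649,5.303) -> (-14.123,1.706), length = 5
Total = 56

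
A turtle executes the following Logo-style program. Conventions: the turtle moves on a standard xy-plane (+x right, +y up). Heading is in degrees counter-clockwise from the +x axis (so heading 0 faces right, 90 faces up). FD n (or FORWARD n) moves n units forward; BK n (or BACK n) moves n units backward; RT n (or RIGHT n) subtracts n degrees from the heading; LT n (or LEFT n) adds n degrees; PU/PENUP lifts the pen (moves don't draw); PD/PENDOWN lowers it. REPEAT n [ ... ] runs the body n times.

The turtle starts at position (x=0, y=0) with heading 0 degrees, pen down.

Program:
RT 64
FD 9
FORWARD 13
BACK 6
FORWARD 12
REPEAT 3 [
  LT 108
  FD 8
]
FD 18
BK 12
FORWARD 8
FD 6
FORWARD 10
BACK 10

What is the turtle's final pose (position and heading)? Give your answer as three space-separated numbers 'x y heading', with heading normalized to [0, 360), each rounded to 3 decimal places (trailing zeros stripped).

Executing turtle program step by step:
Start: pos=(0,0), heading=0, pen down
RT 64: heading 0 -> 296
FD 9: (0,0) -> (3.945,-8.089) [heading=296, draw]
FD 13: (3.945,-8.089) -> (9.644,-19.773) [heading=296, draw]
BK 6: (9.644,-19.773) -> (7.014,-14.381) [heading=296, draw]
FD 12: (7.014,-14.381) -> (12.274,-25.166) [heading=296, draw]
REPEAT 3 [
  -- iteration 1/3 --
  LT 108: heading 296 -> 44
  FD 8: (12.274,-25.166) -> (18.029,-19.609) [heading=44, draw]
  -- iteration 2/3 --
  LT 108: heading 44 -> 152
  FD 8: (18.029,-19.609) -> (10.966,-15.853) [heading=152, draw]
  -- iteration 3/3 --
  LT 108: heading 152 -> 260
  FD 8: (10.966,-15.853) -> (9.576,-23.732) [heading=260, draw]
]
FD 18: (9.576,-23.732) -> (6.451,-41.458) [heading=260, draw]
BK 12: (6.451,-41.458) -> (8.534,-29.641) [heading=260, draw]
FD 8: (8.534,-29.641) -> (7.145,-37.519) [heading=260, draw]
FD 6: (7.145,-37.519) -> (6.103,-43.428) [heading=260, draw]
FD 10: (6.103,-43.428) -> (4.367,-53.276) [heading=260, draw]
BK 10: (4.367,-53.276) -> (6.103,-43.428) [heading=260, draw]
Final: pos=(6.103,-43.428), heading=260, 13 segment(s) drawn

Answer: 6.103 -43.428 260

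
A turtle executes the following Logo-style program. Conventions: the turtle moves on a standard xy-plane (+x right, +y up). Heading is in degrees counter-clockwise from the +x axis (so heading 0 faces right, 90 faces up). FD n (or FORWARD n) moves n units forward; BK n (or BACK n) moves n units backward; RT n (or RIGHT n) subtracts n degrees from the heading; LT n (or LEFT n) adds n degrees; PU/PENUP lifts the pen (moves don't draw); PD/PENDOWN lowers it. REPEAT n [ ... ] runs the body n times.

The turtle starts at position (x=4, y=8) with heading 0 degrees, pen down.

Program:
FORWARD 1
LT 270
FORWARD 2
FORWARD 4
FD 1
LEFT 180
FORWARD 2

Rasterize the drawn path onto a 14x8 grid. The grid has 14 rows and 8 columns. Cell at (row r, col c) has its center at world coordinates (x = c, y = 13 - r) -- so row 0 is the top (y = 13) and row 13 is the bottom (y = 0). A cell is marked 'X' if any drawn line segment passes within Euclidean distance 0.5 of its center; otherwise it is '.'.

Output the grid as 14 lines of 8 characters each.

Segment 0: (4,8) -> (5,8)
Segment 1: (5,8) -> (5,6)
Segment 2: (5,6) -> (5,2)
Segment 3: (5,2) -> (5,1)
Segment 4: (5,1) -> (5,3)

Answer: ........
........
........
........
........
....XX..
.....X..
.....X..
.....X..
.....X..
.....X..
.....X..
.....X..
........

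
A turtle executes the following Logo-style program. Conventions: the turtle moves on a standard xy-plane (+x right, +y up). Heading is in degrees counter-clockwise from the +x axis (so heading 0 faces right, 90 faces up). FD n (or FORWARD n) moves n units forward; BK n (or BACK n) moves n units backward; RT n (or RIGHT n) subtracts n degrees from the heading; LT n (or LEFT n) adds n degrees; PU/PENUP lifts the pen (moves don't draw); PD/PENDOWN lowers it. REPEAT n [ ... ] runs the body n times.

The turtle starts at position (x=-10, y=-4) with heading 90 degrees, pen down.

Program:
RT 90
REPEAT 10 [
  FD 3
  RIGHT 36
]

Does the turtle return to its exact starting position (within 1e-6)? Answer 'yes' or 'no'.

Answer: yes

Derivation:
Executing turtle program step by step:
Start: pos=(-10,-4), heading=90, pen down
RT 90: heading 90 -> 0
REPEAT 10 [
  -- iteration 1/10 --
  FD 3: (-10,-4) -> (-7,-4) [heading=0, draw]
  RT 36: heading 0 -> 324
  -- iteration 2/10 --
  FD 3: (-7,-4) -> (-4.573,-5.763) [heading=324, draw]
  RT 36: heading 324 -> 288
  -- iteration 3/10 --
  FD 3: (-4.573,-5.763) -> (-3.646,-8.617) [heading=288, draw]
  RT 36: heading 288 -> 252
  -- iteration 4/10 --
  FD 3: (-3.646,-8.617) -> (-4.573,-11.47) [heading=252, draw]
  RT 36: heading 252 -> 216
  -- iteration 5/10 --
  FD 3: (-4.573,-11.47) -> (-7,-13.233) [heading=216, draw]
  RT 36: heading 216 -> 180
  -- iteration 6/10 --
  FD 3: (-7,-13.233) -> (-10,-13.233) [heading=180, draw]
  RT 36: heading 180 -> 144
  -- iteration 7/10 --
  FD 3: (-10,-13.233) -> (-12.427,-11.47) [heading=144, draw]
  RT 36: heading 144 -> 108
  -- iteration 8/10 --
  FD 3: (-12.427,-11.47) -> (-13.354,-8.617) [heading=108, draw]
  RT 36: heading 108 -> 72
  -- iteration 9/10 --
  FD 3: (-13.354,-8.617) -> (-12.427,-5.763) [heading=72, draw]
  RT 36: heading 72 -> 36
  -- iteration 10/10 --
  FD 3: (-12.427,-5.763) -> (-10,-4) [heading=36, draw]
  RT 36: heading 36 -> 0
]
Final: pos=(-10,-4), heading=0, 10 segment(s) drawn

Start position: (-10, -4)
Final position: (-10, -4)
Distance = 0; < 1e-6 -> CLOSED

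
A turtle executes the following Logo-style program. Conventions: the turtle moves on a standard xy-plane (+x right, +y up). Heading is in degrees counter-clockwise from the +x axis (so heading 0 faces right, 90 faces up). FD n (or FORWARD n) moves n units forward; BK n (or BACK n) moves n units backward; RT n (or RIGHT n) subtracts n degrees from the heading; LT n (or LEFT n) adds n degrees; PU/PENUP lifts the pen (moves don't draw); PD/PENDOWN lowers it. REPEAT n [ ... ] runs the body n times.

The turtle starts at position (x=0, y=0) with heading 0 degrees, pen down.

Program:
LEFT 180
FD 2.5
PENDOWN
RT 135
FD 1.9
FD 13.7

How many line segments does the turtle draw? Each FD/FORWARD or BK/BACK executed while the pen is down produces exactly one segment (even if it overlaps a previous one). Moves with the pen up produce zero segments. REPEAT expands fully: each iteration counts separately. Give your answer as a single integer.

Answer: 3

Derivation:
Executing turtle program step by step:
Start: pos=(0,0), heading=0, pen down
LT 180: heading 0 -> 180
FD 2.5: (0,0) -> (-2.5,0) [heading=180, draw]
PD: pen down
RT 135: heading 180 -> 45
FD 1.9: (-2.5,0) -> (-1.156,1.344) [heading=45, draw]
FD 13.7: (-1.156,1.344) -> (8.531,11.031) [heading=45, draw]
Final: pos=(8.531,11.031), heading=45, 3 segment(s) drawn
Segments drawn: 3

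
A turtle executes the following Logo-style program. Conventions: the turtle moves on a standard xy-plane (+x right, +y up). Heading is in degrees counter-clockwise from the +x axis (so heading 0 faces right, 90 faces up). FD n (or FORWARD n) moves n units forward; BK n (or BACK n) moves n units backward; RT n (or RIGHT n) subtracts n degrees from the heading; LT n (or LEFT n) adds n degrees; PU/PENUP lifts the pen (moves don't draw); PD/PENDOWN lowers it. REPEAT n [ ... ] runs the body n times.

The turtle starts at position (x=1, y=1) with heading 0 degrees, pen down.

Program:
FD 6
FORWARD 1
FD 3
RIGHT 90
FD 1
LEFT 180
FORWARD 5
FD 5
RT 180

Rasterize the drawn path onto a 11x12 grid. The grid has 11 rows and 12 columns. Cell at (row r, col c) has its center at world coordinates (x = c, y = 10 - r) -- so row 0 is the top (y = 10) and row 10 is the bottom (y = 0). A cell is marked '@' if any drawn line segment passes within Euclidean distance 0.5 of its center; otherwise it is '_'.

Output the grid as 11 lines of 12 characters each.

Answer: ___________@
___________@
___________@
___________@
___________@
___________@
___________@
___________@
___________@
_@@@@@@@@@@@
___________@

Derivation:
Segment 0: (1,1) -> (7,1)
Segment 1: (7,1) -> (8,1)
Segment 2: (8,1) -> (11,1)
Segment 3: (11,1) -> (11,0)
Segment 4: (11,0) -> (11,5)
Segment 5: (11,5) -> (11,10)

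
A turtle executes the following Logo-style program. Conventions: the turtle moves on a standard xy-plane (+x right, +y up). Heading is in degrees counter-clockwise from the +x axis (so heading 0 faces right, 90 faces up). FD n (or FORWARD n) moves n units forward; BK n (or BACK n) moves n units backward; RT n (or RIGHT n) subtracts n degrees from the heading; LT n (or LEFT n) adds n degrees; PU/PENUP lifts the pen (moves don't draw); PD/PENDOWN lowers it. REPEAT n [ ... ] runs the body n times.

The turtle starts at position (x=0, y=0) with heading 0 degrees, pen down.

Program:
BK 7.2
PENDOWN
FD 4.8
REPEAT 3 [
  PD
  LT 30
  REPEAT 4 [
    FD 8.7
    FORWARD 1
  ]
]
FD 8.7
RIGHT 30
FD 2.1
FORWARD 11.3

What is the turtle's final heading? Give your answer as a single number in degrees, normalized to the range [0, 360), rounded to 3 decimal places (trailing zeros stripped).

Answer: 60

Derivation:
Executing turtle program step by step:
Start: pos=(0,0), heading=0, pen down
BK 7.2: (0,0) -> (-7.2,0) [heading=0, draw]
PD: pen down
FD 4.8: (-7.2,0) -> (-2.4,0) [heading=0, draw]
REPEAT 3 [
  -- iteration 1/3 --
  PD: pen down
  LT 30: heading 0 -> 30
  REPEAT 4 [
    -- iteration 1/4 --
    FD 8.7: (-2.4,0) -> (5.134,4.35) [heading=30, draw]
    FD 1: (5.134,4.35) -> (6,4.85) [heading=30, draw]
    -- iteration 2/4 --
    FD 8.7: (6,4.85) -> (13.535,9.2) [heading=30, draw]
    FD 1: (13.535,9.2) -> (14.401,9.7) [heading=30, draw]
    -- iteration 3/4 --
    FD 8.7: (14.401,9.7) -> (21.935,14.05) [heading=30, draw]
    FD 1: (21.935,14.05) -> (22.801,14.55) [heading=30, draw]
    -- iteration 4/4 --
    FD 8.7: (22.801,14.55) -> (30.336,18.9) [heading=30, draw]
    FD 1: (30.336,18.9) -> (31.202,19.4) [heading=30, draw]
  ]
  -- iteration 2/3 --
  PD: pen down
  LT 30: heading 30 -> 60
  REPEAT 4 [
    -- iteration 1/4 --
    FD 8.7: (31.202,19.4) -> (35.552,26.934) [heading=60, draw]
    FD 1: (35.552,26.934) -> (36.052,27.8) [heading=60, draw]
    -- iteration 2/4 --
    FD 8.7: (36.052,27.8) -> (40.402,35.335) [heading=60, draw]
    FD 1: (40.402,35.335) -> (40.902,36.201) [heading=60, draw]
    -- iteration 3/4 --
    FD 8.7: (40.902,36.201) -> (45.252,43.735) [heading=60, draw]
    FD 1: (45.252,43.735) -> (45.752,44.601) [heading=60, draw]
    -- iteration 4/4 --
    FD 8.7: (45.752,44.601) -> (50.102,52.136) [heading=60, draw]
    FD 1: (50.102,52.136) -> (50.602,53.002) [heading=60, draw]
  ]
  -- iteration 3/3 --
  PD: pen down
  LT 30: heading 60 -> 90
  REPEAT 4 [
    -- iteration 1/4 --
    FD 8.7: (50.602,53.002) -> (50.602,61.702) [heading=90, draw]
    FD 1: (50.602,61.702) -> (50.602,62.702) [heading=90, draw]
    -- iteration 2/4 --
    FD 8.7: (50.602,62.702) -> (50.602,71.402) [heading=90, draw]
    FD 1: (50.602,71.402) -> (50.602,72.402) [heading=90, draw]
    -- iteration 3/4 --
    FD 8.7: (50.602,72.402) -> (50.602,81.102) [heading=90, draw]
    FD 1: (50.602,81.102) -> (50.602,82.102) [heading=90, draw]
    -- iteration 4/4 --
    FD 8.7: (50.602,82.102) -> (50.602,90.802) [heading=90, draw]
    FD 1: (50.602,90.802) -> (50.602,91.802) [heading=90, draw]
  ]
]
FD 8.7: (50.602,91.802) -> (50.602,100.502) [heading=90, draw]
RT 30: heading 90 -> 60
FD 2.1: (50.602,100.502) -> (51.652,102.32) [heading=60, draw]
FD 11.3: (51.652,102.32) -> (57.302,112.107) [heading=60, draw]
Final: pos=(57.302,112.107), heading=60, 29 segment(s) drawn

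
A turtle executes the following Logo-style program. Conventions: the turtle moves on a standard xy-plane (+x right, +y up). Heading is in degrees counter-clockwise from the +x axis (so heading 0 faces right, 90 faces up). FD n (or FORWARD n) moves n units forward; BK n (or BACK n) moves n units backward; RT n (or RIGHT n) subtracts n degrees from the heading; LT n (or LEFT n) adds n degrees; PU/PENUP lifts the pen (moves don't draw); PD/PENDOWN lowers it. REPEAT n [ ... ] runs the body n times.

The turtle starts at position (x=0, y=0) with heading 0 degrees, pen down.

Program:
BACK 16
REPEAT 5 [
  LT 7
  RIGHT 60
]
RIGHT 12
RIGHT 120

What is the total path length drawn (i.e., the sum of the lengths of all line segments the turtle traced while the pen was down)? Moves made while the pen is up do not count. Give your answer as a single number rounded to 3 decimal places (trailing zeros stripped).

Executing turtle program step by step:
Start: pos=(0,0), heading=0, pen down
BK 16: (0,0) -> (-16,0) [heading=0, draw]
REPEAT 5 [
  -- iteration 1/5 --
  LT 7: heading 0 -> 7
  RT 60: heading 7 -> 307
  -- iteration 2/5 --
  LT 7: heading 307 -> 314
  RT 60: heading 314 -> 254
  -- iteration 3/5 --
  LT 7: heading 254 -> 261
  RT 60: heading 261 -> 201
  -- iteration 4/5 --
  LT 7: heading 201 -> 208
  RT 60: heading 208 -> 148
  -- iteration 5/5 --
  LT 7: heading 148 -> 155
  RT 60: heading 155 -> 95
]
RT 12: heading 95 -> 83
RT 120: heading 83 -> 323
Final: pos=(-16,0), heading=323, 1 segment(s) drawn

Segment lengths:
  seg 1: (0,0) -> (-16,0), length = 16
Total = 16

Answer: 16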